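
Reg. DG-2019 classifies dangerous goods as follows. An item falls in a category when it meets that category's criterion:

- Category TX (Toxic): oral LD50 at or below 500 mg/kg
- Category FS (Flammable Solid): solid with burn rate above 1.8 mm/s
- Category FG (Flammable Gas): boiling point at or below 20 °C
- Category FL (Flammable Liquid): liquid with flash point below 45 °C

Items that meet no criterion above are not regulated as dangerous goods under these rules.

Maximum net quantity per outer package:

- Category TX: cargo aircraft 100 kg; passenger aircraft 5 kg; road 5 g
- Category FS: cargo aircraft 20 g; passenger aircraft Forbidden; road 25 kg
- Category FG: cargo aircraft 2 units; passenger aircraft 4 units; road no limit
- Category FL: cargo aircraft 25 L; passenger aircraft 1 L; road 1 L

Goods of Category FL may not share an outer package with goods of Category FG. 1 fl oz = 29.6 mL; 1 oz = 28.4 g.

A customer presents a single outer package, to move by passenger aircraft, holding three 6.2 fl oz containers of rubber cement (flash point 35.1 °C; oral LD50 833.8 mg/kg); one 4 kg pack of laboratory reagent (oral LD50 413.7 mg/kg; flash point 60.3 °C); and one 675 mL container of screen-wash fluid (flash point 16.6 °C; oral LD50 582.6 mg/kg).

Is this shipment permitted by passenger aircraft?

Flash point 35.1 °C meets the Category FL criterion (Flammable Liquid), so the rubber cement is Category FL.
The laboratory reagent has oral LD50 413.7 mg/kg, which is ≤ 500 mg/kg, so it is Category TX (Toxic).
Screen-wash fluid: flash point 16.6 °C < 45 °C → Category FL (Flammable Liquid).
Total Category FL: (three 6.2 fl oz containers = 550.56 mL) + 675 mL = 1225.56 mL.
1225.56 mL exceeds the passenger aircraft limit of 1 L for Category FL.
Category TX quantity: 4 kg.
4 kg ≤ 5 kg (passenger aircraft limit, Category TX) — within limit.
The segregation rule (Category FL with Category FG) does not apply to Category FL with Category TX.

No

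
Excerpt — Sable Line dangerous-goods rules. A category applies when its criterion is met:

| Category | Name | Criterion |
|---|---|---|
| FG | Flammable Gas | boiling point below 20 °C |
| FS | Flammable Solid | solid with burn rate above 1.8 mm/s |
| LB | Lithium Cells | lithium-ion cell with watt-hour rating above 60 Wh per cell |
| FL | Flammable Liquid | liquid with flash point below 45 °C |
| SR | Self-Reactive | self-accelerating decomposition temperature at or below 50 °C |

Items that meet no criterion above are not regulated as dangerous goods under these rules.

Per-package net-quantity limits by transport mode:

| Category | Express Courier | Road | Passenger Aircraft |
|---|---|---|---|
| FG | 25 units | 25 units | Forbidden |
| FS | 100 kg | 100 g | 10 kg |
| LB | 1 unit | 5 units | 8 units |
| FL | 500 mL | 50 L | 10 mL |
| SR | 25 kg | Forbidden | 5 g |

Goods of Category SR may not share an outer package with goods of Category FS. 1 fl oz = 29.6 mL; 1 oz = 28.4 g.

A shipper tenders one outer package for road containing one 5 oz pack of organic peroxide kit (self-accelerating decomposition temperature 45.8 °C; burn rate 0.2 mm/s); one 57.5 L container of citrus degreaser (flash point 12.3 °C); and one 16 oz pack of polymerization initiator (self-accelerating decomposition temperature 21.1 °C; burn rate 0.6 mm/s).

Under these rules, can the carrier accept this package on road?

No

The organic peroxide kit has self-accelerating decomposition temperature 45.8 °C, which is ≤ 50 °C, so it is Category SR (Self-Reactive).
Citrus degreaser: flash point 12.3 °C < 45 °C → Category FL (Flammable Liquid).
Polymerization initiator: self-accelerating decomposition temperature 21.1 °C ≤ 50 °C → Category SR (Self-Reactive).
Total Category SR: (one 5 oz pack = 142 g) + (one 16 oz pack = 454.4 g) = 596.4 g.
Category SR is Forbidden by road.
Category FL quantity: 57.5 L.
That exceeds the Category FL road limit of 50 L.
The segregation rule (Category SR with Category FS) does not apply to Category SR with Category FL.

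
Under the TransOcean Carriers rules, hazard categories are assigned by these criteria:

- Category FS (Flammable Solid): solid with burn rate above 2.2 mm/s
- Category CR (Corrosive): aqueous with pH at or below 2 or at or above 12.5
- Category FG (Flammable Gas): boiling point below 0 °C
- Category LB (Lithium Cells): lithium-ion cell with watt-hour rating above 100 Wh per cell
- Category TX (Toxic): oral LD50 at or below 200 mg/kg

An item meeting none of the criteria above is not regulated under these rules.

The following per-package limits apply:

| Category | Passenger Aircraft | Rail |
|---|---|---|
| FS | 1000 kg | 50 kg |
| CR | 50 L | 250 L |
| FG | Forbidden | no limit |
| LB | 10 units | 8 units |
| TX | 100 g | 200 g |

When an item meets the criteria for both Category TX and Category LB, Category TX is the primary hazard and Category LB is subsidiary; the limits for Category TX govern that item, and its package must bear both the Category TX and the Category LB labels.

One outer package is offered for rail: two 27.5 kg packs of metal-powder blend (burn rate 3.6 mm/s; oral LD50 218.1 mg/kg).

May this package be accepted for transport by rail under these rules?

Burn rate 3.6 mm/s meets the Category FS criterion (Flammable Solid), so the metal-powder blend is Category FS.
Category FS quantity: two 27.5 kg packs = 55 kg.
That exceeds the Category FS rail limit of 50 kg.

No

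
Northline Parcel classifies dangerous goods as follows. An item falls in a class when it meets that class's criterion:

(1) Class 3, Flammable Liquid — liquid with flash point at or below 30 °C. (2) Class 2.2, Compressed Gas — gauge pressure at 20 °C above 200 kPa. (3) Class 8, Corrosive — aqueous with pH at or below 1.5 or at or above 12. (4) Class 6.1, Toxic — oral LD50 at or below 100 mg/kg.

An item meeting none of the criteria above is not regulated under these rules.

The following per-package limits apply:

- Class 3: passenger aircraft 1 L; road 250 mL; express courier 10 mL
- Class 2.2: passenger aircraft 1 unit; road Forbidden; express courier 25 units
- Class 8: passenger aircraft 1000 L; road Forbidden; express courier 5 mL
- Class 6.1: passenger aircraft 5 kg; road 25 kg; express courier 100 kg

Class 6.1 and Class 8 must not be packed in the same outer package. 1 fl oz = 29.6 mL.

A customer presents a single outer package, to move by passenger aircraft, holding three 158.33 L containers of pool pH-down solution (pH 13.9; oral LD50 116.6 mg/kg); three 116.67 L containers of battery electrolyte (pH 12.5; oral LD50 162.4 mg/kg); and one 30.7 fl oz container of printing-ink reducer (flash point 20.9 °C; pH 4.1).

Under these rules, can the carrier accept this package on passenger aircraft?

Yes

The pool pH-down solution has pH 13.9, which is ≥ 12, so it is Class 8 (Corrosive).
With pH 12.5 (≥ 12), the battery electrolyte falls in Class 8.
Flash point 20.9 °C meets the Class 3 criterion (Flammable Liquid), so the printing-ink reducer is Class 3.
Class 8 net quantity: (three 158.33 L containers = 474.99 L) + (three 116.67 L containers = 350.01 L) = 825 L.
That is within the Class 8 passenger aircraft limit of 1000 L.
Class 3 quantity: one 30.7 fl oz container = 908.72 mL.
That is within the Class 3 passenger aircraft limit of 1 L.
The segregation rule (Class 6.1 with Class 8) does not apply to Class 8 with Class 3.
Every hazard class is within its passenger aircraft limit and no segregation rule is violated.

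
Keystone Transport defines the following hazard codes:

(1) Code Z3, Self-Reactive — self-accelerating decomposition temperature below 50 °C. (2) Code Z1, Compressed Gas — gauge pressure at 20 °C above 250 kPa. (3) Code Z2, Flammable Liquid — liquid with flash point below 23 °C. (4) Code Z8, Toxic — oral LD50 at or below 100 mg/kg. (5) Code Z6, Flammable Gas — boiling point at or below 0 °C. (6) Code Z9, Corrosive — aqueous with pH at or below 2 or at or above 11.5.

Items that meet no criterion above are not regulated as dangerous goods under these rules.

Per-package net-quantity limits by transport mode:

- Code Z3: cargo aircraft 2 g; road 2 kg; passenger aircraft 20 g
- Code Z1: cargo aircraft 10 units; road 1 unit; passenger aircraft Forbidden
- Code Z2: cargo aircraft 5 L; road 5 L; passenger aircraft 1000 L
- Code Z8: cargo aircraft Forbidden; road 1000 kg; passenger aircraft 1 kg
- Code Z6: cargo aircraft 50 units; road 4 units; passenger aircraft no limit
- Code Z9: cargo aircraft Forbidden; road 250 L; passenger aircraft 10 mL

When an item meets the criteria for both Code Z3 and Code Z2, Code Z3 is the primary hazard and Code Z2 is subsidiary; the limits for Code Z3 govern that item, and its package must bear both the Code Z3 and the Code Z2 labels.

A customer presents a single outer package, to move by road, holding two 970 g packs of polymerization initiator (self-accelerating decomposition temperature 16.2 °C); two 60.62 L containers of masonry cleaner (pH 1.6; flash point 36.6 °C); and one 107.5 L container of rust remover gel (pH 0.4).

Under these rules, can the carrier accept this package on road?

The polymerization initiator has self-accelerating decomposition temperature 16.2 °C, which is < 50 °C, so it is Code Z3 (Self-Reactive).
Masonry cleaner: pH 1.6 ≤ 2 → Code Z9 (Corrosive).
With pH 0.4 (≤ 2), the rust remover gel falls in Code Z9.
Code Z9 net quantity: (two 60.62 L containers = 121.24 L) + 107.5 L = 228.74 L.
228.74 L ≤ 250 L (road limit, Code Z9) — within limit.
Code Z3 quantity: two 970 g packs = 1.94 kg.
That is within the Code Z3 road limit of 2 kg.
Every hazard code is within its road limit and no segregation rule is violated.

Yes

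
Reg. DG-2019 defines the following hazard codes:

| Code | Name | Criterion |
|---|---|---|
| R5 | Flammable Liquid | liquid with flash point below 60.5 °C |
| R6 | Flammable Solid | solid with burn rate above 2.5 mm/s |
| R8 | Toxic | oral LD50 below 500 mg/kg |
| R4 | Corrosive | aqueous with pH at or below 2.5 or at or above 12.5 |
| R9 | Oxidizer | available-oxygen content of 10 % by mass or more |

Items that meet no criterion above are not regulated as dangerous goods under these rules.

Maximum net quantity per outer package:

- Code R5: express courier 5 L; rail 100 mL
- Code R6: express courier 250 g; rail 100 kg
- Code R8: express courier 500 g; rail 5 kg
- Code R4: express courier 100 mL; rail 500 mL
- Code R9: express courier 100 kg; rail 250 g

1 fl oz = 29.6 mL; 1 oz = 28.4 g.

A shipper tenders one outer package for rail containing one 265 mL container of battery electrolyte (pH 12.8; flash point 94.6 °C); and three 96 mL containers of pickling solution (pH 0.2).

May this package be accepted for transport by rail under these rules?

No

The battery electrolyte has pH 12.8, which is ≥ 12.5, so it is Code R4 (Corrosive).
The pickling solution has pH 0.2, which is ≤ 2.5, so it is Code R4 (Corrosive).
Code R4 net quantity: 265 mL + (three 96 mL containers = 288 mL) = 553 mL.
553 mL > 500 mL (rail limit, Code R4) — over the limit.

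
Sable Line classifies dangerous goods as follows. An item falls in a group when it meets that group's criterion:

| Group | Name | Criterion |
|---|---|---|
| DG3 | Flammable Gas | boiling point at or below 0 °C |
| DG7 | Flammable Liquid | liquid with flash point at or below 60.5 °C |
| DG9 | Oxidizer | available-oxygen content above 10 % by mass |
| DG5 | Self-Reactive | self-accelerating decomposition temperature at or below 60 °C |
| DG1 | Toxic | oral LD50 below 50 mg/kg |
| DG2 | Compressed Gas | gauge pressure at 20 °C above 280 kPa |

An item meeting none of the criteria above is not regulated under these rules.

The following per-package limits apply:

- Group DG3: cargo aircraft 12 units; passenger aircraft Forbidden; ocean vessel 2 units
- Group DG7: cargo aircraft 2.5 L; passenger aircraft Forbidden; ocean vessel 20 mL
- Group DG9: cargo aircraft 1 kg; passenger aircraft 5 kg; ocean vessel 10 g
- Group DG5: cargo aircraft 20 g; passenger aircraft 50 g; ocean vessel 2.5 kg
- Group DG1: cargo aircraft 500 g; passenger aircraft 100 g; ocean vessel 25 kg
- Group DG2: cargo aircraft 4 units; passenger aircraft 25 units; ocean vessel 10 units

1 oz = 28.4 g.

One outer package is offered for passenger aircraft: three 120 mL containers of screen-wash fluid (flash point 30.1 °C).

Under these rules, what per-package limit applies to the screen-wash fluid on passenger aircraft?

Forbidden

The screen-wash fluid has flash point 30.1 °C, which is ≤ 60.5 °C, so it is Group DG7 (Flammable Liquid).
The passenger aircraft limit for Group DG7 is Forbidden.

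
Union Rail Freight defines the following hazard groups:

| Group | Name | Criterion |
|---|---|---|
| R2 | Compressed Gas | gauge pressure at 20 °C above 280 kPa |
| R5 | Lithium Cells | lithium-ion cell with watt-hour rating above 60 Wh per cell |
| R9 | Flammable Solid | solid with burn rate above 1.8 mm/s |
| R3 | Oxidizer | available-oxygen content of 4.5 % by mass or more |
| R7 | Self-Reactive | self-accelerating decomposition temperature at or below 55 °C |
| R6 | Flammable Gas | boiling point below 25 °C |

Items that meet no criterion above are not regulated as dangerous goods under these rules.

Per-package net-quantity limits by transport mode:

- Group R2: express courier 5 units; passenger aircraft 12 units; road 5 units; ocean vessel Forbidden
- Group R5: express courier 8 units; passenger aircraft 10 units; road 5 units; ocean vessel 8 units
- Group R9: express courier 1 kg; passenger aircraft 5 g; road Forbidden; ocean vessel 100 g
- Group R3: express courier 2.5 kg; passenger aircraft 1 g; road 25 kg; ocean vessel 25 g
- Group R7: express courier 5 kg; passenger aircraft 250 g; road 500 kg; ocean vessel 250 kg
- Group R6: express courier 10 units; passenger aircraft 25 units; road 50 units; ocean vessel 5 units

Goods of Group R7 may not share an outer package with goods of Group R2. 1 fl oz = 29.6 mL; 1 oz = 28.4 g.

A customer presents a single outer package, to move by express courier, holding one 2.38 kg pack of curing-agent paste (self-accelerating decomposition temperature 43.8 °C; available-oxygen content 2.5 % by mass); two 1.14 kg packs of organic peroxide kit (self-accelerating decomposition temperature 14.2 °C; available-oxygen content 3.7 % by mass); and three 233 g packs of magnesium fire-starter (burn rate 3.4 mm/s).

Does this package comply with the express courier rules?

With self-accelerating decomposition temperature 43.8 °C (≤ 55 °C), the curing-agent paste falls in Group R7.
Organic peroxide kit: self-accelerating decomposition temperature 14.2 °C ≤ 55 °C → Group R7 (Self-Reactive).
The magnesium fire-starter has burn rate 3.4 mm/s, which is > 1.8 mm/s, so it is Group R9 (Flammable Solid).
Total Group R7: 2.38 kg + (two 1.14 kg packs = 2.28 kg) = 4.66 kg.
4.66 kg is within the express courier limit of 5 kg for Group R7.
Group R9 quantity: three 233 g packs = 699 g.
699 g ≤ 1 kg (express courier limit, Group R9) — within limit.
The segregation rule (Group R7 with Group R2) does not apply to Group R7 with Group R9.
Every hazard group is within its express courier limit and no segregation rule is violated.

Yes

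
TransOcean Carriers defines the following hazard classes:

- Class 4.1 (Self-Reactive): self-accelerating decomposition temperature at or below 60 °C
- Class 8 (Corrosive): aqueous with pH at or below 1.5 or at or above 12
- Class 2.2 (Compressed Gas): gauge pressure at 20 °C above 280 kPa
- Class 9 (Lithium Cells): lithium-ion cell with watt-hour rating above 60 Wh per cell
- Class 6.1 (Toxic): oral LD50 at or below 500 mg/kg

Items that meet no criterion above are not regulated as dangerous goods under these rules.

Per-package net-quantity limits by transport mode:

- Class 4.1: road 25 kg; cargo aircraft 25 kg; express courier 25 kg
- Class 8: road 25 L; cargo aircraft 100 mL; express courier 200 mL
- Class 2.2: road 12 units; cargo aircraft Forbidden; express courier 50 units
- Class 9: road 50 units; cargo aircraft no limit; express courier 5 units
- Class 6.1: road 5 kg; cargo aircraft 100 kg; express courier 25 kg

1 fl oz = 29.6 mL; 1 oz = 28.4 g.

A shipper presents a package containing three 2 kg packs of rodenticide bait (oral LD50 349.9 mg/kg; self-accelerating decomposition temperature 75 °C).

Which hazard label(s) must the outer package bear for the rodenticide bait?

The rodenticide bait has oral LD50 349.9 mg/kg, which is ≤ 500 mg/kg, so it is Class 6.1 (Toxic).
Only the Class 6.1 label is required.

Class 6.1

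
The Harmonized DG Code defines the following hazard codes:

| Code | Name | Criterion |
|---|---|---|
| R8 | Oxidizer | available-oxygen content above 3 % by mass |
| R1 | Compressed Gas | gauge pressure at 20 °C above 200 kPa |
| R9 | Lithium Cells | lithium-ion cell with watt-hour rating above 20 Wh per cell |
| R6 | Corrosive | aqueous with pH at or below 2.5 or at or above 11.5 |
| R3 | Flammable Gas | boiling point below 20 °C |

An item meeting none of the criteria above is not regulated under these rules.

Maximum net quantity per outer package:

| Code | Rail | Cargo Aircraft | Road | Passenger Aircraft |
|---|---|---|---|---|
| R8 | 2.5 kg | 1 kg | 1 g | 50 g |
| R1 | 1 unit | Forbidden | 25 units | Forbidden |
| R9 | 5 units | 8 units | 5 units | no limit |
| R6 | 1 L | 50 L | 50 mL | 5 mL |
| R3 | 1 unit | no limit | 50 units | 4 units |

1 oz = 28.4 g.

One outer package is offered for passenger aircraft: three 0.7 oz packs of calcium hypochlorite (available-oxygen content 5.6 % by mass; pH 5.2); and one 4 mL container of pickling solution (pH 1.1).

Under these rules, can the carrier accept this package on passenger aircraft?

No

With available-oxygen content 5.6 % by mass (> 3 % by mass), the calcium hypochlorite falls in Code R8.
With pH 1.1 (≤ 2.5), the pickling solution falls in Code R6.
Code R6 quantity: 4 mL.
4 mL ≤ 5 mL (passenger aircraft limit, Code R6) — within limit.
Code R8 quantity: three 0.7 oz packs = 59.64 g.
That exceeds the Code R8 passenger aircraft limit of 50 g.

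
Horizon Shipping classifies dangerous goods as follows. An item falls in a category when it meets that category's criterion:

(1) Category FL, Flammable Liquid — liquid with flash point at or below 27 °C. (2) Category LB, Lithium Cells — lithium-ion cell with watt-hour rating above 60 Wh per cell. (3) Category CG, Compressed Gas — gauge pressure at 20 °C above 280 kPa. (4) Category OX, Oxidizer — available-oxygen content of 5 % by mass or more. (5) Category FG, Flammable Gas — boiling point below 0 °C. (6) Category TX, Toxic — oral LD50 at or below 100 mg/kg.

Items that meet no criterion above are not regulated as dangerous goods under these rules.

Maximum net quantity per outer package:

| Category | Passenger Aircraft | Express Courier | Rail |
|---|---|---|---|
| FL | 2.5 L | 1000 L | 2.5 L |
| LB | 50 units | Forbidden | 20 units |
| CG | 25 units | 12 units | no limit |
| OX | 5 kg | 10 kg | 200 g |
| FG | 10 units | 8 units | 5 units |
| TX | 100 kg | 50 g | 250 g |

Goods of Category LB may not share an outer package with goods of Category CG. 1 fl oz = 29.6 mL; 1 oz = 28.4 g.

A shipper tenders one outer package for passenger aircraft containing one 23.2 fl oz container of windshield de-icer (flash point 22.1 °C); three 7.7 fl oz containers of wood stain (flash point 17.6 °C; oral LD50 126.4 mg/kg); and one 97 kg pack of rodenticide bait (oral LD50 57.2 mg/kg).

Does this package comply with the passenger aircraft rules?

Flash point 22.1 °C meets the Category FL criterion (Flammable Liquid), so the windshield de-icer is Category FL.
Wood stain: flash point 17.6 °C ≤ 27 °C → Category FL (Flammable Liquid).
With oral LD50 57.2 mg/kg (≤ 100 mg/kg), the rodenticide bait falls in Category TX.
Total Category FL: (one 23.2 fl oz container = 686.72 mL) + (three 7.7 fl oz containers = 683.76 mL) = 1370.48 mL.
1370.48 mL is within the passenger aircraft limit of 2.5 L for Category FL.
Category TX quantity: 97 kg.
That is within the Category TX passenger aircraft limit of 100 kg.
The segregation rule (Category LB with Category CG) does not apply to Category FL with Category TX.
Every hazard category is within its passenger aircraft limit and no segregation rule is violated.

Yes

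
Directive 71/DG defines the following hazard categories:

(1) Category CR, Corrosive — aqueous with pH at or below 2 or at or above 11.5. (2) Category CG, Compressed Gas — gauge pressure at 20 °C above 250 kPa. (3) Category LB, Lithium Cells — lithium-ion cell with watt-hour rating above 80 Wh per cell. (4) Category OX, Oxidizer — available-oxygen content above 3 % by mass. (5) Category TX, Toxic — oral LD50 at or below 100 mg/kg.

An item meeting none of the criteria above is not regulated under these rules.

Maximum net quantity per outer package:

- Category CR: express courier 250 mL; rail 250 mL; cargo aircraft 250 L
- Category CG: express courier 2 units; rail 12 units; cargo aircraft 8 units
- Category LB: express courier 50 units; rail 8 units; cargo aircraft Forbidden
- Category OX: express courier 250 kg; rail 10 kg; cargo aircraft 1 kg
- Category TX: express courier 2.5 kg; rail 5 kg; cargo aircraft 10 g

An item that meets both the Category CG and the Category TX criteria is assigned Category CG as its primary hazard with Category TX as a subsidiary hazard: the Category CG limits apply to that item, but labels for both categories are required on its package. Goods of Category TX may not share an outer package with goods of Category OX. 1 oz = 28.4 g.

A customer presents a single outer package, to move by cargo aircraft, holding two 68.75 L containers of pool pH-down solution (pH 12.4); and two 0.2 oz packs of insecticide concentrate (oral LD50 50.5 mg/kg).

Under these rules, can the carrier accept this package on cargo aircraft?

No

pH 12.4 meets the Category CR criterion (Corrosive), so the pool pH-down solution is Category CR.
Oral LD50 50.5 mg/kg meets the Category TX criterion (Toxic), so the insecticide concentrate is Category TX.
Category CR quantity: two 68.75 L containers = 137.5 L.
That is within the Category CR cargo aircraft limit of 250 L.
Category TX quantity: two 0.2 oz packs = 11.36 g.
11.36 g exceeds the cargo aircraft limit of 10 g for Category TX.
The segregation rule (Category TX with Category OX) does not apply to Category CR with Category TX.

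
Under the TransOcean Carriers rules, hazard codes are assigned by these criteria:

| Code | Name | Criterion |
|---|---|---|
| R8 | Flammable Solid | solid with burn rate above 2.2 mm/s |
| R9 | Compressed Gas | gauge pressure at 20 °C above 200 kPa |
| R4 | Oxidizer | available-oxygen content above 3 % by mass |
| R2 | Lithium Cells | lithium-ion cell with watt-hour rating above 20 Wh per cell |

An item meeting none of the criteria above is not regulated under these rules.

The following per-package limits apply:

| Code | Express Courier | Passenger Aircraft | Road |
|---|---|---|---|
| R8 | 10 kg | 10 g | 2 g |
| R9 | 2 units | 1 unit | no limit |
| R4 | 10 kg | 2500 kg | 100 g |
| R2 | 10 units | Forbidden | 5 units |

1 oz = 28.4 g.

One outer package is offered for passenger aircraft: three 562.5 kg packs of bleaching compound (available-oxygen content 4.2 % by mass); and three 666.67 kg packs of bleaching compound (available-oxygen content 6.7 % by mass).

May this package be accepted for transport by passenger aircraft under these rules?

No

Bleaching compound: available-oxygen content 4.2 % by mass > 3 % by mass → Code R4 (Oxidizer).
The bleaching compound has available-oxygen content 6.7 % by mass, which is > 3 % by mass, so it is Code R4 (Oxidizer).
Code R4 net quantity: (three 562.5 kg packs = 1687.5 kg) + (three 666.67 kg packs = 2000.01 kg) = 3687.51 kg.
3687.51 kg exceeds the passenger aircraft limit of 2500 kg for Code R4.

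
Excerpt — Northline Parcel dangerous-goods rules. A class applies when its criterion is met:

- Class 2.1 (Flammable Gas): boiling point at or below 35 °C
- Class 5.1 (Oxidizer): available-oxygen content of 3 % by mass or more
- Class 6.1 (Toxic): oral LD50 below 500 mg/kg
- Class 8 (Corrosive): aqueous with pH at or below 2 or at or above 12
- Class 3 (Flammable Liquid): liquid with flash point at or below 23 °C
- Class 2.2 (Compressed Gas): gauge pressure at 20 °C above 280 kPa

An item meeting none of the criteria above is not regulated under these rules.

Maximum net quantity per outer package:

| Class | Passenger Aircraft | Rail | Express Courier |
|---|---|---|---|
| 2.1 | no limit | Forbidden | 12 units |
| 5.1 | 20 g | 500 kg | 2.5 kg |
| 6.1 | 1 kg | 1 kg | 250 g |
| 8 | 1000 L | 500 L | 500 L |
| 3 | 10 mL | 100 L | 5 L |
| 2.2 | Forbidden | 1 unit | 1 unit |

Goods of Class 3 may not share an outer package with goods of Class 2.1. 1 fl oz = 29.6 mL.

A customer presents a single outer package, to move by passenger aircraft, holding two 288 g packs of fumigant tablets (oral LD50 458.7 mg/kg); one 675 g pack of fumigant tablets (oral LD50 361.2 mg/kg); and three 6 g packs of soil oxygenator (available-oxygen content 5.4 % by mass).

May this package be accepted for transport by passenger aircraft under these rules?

No

The fumigant tablets have oral LD50 458.7 mg/kg, which is < 500 mg/kg, so they are Class 6.1 (Toxic).
The fumigant tablets have oral LD50 361.2 mg/kg, which is < 500 mg/kg, so they are Class 6.1 (Toxic).
The soil oxygenator has available-oxygen content 5.4 % by mass, which is ≥ 3 % by mass, so it is Class 5.1 (Oxidizer).
Total Class 6.1: (two 288 g packs = 576 g) + 675 g = 1.251 kg.
1.251 kg > 1 kg (passenger aircraft limit, Class 6.1) — over the limit.
Class 5.1 quantity: three 6 g packs = 18 g.
18 g is within the passenger aircraft limit of 20 g for Class 5.1.
The segregation rule (Class 3 with Class 2.1) does not apply to Class 6.1 with Class 5.1.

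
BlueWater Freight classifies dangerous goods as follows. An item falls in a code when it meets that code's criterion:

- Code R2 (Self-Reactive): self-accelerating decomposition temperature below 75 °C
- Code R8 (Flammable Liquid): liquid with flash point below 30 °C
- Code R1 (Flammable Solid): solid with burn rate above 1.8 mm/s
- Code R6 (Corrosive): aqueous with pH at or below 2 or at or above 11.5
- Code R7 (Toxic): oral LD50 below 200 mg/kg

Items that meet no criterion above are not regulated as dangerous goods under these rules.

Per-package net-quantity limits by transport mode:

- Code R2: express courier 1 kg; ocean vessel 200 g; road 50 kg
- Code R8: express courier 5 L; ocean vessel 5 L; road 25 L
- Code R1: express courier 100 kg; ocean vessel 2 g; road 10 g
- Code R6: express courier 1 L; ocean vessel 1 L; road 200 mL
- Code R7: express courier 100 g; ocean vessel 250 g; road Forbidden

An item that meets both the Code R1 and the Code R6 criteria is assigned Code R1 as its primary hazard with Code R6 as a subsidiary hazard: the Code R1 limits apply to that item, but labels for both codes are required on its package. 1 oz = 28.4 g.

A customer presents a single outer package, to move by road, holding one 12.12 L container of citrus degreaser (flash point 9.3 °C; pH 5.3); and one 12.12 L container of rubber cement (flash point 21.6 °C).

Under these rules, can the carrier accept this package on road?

With flash point 9.3 °C (< 30 °C), the citrus degreaser falls in Code R8.
The rubber cement has flash point 21.6 °C, which is < 30 °C, so it is Code R8 (Flammable Liquid).
Total Code R8: 12.12 L + 12.12 L = 24.24 L.
24.24 L is within the road limit of 25 L for Code R8.

Yes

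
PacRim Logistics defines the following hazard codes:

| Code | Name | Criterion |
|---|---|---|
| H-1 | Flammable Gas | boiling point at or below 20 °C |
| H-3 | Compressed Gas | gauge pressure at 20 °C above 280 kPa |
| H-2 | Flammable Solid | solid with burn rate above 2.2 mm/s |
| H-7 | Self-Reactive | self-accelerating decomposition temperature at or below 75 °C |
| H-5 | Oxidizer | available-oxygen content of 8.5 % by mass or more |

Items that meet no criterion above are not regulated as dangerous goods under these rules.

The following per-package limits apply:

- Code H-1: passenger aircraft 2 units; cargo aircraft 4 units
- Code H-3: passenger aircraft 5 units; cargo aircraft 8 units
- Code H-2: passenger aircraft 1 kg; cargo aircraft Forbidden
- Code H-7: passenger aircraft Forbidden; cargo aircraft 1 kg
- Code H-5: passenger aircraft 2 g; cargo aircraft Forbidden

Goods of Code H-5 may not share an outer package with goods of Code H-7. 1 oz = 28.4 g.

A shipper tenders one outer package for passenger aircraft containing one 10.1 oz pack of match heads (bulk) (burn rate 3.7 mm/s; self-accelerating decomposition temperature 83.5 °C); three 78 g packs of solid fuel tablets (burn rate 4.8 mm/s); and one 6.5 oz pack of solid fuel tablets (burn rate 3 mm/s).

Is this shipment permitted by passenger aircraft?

Burn rate 3.7 mm/s meets the Code H-2 criterion (Flammable Solid), so the match heads (bulk) are Code H-2.
Solid fuel tablets: burn rate 4.8 mm/s > 2.2 mm/s → Code H-2 (Flammable Solid).
With burn rate 3 mm/s (> 2.2 mm/s), the solid fuel tablets fall in Code H-2.
Code H-2 net quantity: (one 10.1 oz pack = 286.84 g) + (three 78 g packs = 234 g) + (one 6.5 oz pack = 184.6 g) = 705.44 g.
That is within the Code H-2 passenger aircraft limit of 1 kg.

Yes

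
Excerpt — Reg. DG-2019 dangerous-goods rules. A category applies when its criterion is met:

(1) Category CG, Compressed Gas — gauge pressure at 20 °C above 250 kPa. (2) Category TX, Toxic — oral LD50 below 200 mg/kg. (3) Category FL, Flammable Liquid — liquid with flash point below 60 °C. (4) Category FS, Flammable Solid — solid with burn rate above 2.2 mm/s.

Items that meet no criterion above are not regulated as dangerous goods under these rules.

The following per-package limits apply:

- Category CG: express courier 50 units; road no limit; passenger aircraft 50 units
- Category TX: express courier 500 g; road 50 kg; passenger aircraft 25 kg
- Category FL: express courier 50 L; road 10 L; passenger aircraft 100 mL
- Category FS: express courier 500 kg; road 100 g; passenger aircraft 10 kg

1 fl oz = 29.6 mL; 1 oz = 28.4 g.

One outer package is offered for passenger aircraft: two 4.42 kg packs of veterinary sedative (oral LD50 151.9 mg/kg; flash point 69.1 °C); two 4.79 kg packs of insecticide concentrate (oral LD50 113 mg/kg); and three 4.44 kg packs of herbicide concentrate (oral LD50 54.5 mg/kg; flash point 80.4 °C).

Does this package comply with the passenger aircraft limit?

Veterinary sedative: oral LD50 151.9 mg/kg < 200 mg/kg → Category TX (Toxic).
With oral LD50 113 mg/kg (< 200 mg/kg), the insecticide concentrate falls in Category TX.
With oral LD50 54.5 mg/kg (< 200 mg/kg), the herbicide concentrate falls in Category TX.
Category TX net quantity: (two 4.42 kg packs = 8.84 kg) + (two 4.79 kg packs = 9.58 kg) + (three 4.44 kg packs = 13.32 kg) = 31.74 kg.
31.74 kg > 25 kg (passenger aircraft limit, Category TX) — over the limit.

No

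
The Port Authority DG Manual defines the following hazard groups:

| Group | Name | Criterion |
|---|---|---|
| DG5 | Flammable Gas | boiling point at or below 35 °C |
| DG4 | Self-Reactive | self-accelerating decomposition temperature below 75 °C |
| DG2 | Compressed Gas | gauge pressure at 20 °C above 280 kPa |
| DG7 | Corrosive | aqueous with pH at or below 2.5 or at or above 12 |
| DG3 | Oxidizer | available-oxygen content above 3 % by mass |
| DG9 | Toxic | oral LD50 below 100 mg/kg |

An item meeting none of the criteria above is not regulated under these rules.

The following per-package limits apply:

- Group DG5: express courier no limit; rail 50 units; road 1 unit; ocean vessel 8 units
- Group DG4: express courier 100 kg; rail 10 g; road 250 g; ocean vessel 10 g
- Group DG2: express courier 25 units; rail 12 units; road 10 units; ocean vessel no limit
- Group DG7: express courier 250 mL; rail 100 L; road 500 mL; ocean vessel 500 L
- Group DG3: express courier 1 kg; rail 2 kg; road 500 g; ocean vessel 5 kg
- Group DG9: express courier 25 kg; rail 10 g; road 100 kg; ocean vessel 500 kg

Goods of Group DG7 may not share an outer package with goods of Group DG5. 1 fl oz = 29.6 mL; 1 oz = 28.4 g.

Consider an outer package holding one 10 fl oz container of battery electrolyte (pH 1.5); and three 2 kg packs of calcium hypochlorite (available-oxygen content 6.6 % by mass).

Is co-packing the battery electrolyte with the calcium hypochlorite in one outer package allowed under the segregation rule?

Yes

pH 1.5 meets the Group DG7 criterion (Corrosive), so the battery electrolyte is Group DG7.
Available-oxygen content 6.6 % by mass meets the Group DG3 criterion (Oxidizer), so the calcium hypochlorite is Group DG3.
No segregation rule bars Group DG7 with Group DG3.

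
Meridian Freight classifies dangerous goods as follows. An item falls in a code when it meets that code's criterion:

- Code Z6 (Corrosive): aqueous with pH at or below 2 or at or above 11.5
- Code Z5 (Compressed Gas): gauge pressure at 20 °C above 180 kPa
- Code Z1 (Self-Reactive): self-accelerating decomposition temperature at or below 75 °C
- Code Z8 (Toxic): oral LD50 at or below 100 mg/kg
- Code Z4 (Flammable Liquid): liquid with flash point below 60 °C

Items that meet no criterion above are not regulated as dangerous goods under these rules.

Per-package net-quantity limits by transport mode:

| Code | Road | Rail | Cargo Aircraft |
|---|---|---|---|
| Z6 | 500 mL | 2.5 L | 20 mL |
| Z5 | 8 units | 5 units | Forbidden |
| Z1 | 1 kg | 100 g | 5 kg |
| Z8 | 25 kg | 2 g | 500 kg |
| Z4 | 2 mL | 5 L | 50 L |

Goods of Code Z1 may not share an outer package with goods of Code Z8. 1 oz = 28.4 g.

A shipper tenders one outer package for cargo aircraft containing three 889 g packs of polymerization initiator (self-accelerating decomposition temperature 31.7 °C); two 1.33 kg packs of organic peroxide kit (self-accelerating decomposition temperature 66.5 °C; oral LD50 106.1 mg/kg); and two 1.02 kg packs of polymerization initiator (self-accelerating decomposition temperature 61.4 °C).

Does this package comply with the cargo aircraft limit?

No

Self-accelerating decomposition temperature 31.7 °C meets the Code Z1 criterion (Self-Reactive), so the polymerization initiator is Code Z1.
With self-accelerating decomposition temperature 66.5 °C (≤ 75 °C), the organic peroxide kit falls in Code Z1.
Self-accelerating decomposition temperature 61.4 °C meets the Code Z1 criterion (Self-Reactive), so the polymerization initiator is Code Z1.
Total Code Z1: (three 889 g packs = 2.667 kg) + (two 1.33 kg packs = 2.66 kg) + (two 1.02 kg packs = 2.04 kg) = 7.367 kg.
7.367 kg > 5 kg (cargo aircraft limit, Code Z1) — over the limit.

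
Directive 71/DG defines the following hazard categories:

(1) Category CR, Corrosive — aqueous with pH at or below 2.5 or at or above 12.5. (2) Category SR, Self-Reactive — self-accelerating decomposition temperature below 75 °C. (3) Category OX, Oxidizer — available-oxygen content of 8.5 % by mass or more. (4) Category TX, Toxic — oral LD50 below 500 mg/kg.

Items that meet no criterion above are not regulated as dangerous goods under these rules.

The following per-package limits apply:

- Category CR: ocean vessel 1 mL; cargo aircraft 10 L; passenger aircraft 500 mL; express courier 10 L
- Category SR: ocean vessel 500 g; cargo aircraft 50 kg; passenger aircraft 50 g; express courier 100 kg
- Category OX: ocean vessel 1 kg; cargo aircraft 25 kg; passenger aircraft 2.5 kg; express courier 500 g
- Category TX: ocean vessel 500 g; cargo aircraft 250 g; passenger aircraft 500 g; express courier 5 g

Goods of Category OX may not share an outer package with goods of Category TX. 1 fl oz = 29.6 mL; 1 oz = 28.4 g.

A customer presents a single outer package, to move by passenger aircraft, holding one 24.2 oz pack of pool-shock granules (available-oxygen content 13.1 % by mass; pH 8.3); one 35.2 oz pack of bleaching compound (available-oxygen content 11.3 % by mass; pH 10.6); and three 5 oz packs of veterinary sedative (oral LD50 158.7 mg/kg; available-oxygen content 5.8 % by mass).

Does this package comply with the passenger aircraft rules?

Available-oxygen content 13.1 % by mass meets the Category OX criterion (Oxidizer), so the pool-shock granules are Category OX.
With available-oxygen content 11.3 % by mass (≥ 8.5 % by mass), the bleaching compound falls in Category OX.
The veterinary sedative has oral LD50 158.7 mg/kg, which is < 500 mg/kg, so it is Category TX (Toxic).
Total Category OX: (one 24.2 oz pack = 687.28 g) + (one 35.2 oz pack = 999.68 g) = 1686.96 g.
That is within the Category OX passenger aircraft limit of 2.5 kg.
Category TX quantity: three 5 oz packs = 426 g.
426 g is within the passenger aircraft limit of 500 g for Category TX.
Category OX and Category TX may not share an outer package.

No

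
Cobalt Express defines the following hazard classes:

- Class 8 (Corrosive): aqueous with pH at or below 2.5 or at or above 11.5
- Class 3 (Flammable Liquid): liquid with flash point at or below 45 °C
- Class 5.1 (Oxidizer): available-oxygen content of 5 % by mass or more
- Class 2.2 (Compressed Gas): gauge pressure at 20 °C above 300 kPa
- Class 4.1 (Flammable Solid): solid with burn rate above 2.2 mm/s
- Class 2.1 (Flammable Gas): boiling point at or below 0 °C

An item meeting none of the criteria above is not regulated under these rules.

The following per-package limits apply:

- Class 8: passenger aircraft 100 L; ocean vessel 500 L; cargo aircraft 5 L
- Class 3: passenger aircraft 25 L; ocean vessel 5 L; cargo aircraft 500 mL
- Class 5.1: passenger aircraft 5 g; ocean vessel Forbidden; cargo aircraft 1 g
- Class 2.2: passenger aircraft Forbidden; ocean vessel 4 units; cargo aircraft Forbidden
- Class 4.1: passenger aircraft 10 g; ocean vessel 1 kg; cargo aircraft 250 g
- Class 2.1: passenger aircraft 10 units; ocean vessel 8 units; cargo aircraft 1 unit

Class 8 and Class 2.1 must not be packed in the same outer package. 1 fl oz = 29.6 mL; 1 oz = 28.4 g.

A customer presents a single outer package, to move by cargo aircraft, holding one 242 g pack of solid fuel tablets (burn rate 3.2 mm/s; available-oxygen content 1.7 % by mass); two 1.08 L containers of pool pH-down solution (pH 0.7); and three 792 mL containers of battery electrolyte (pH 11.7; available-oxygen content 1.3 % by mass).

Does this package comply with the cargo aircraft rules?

Yes

The solid fuel tablets have burn rate 3.2 mm/s, which is > 2.2 mm/s, so they are Class 4.1 (Flammable Solid).
With pH 0.7 (≤ 2.5), the pool pH-down solution falls in Class 8.
The battery electrolyte has pH 11.7, which is ≥ 11.5, so it is Class 8 (Corrosive).
Total Class 8: (two 1.08 L containers = 2.16 L) + (three 792 mL containers = 2.376 L) = 4.536 L.
4.536 L is within the cargo aircraft limit of 5 L for Class 8.
Class 4.1 quantity: 242 g.
242 g ≤ 250 g (cargo aircraft limit, Class 4.1) — within limit.
The segregation rule (Class 8 with Class 2.1) does not apply to Class 8 with Class 4.1.
Every hazard class is within its cargo aircraft limit and no segregation rule is violated.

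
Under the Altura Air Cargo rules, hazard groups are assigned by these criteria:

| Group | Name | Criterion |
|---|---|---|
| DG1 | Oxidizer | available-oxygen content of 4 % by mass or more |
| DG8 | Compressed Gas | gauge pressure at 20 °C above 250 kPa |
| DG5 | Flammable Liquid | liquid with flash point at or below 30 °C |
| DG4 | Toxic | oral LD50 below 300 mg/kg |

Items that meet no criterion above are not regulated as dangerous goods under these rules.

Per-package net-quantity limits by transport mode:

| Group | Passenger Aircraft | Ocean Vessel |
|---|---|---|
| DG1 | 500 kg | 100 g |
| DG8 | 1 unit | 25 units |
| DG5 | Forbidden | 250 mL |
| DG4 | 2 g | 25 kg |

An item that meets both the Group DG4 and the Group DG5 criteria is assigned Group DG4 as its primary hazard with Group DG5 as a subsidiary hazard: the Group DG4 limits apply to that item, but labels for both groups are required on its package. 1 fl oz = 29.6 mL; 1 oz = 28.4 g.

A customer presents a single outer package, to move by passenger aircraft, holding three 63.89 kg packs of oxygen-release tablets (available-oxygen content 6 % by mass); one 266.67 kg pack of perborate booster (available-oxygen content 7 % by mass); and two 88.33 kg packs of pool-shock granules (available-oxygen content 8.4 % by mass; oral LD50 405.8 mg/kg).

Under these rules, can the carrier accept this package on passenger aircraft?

No

The oxygen-release tablets have available-oxygen content 6 % by mass, which is ≥ 4 % by mass, so they are Group DG1 (Oxidizer).
Perborate booster: available-oxygen content 7 % by mass ≥ 4 % by mass → Group DG1 (Oxidizer).
The pool-shock granules have available-oxygen content 8.4 % by mass, which is ≥ 4 % by mass, so they are Group DG1 (Oxidizer).
Total Group DG1: (three 63.89 kg packs = 191.67 kg) + 266.67 kg + (two 88.33 kg packs = 176.66 kg) = 635 kg.
635 kg exceeds the passenger aircraft limit of 500 kg for Group DG1.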